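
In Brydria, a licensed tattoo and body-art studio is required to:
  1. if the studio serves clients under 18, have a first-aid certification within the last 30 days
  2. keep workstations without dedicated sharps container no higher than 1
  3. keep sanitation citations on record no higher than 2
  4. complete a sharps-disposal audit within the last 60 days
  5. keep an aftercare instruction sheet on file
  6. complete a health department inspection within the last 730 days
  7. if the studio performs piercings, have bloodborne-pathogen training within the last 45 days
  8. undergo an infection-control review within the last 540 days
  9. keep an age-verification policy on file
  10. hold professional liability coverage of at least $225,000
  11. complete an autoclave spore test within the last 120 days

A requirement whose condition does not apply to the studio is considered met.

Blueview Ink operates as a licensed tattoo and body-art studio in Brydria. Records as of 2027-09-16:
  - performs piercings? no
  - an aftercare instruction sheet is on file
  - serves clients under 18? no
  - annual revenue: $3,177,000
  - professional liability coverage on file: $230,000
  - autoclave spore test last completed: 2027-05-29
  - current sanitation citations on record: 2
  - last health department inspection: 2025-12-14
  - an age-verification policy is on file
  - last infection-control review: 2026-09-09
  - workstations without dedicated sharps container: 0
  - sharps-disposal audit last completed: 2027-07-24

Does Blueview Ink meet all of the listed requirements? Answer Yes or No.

Yes

1. condition 'serves clients under 18' does not hold → requirement n/a → met
2. workstations without dedicated sharps container 0 ≤ 1 → met
3. sanitation citations on record 2 ≤ 2 → met
4. sharps-disposal audit 54 days ago vs limit 60 → met
5. aftercare instruction sheet present → met
6. health department inspection 641 days ago vs limit 730 → met
7. condition 'performs piercings' does not hold → requirement n/a → met
8. infection-control review 372 days ago vs limit 540 → met
9. age-verification policy present → met
10. professional liability coverage $230,000 ≥ $225,000 → met
11. autoclave spore test 110 days ago vs limit 120 → met
All met.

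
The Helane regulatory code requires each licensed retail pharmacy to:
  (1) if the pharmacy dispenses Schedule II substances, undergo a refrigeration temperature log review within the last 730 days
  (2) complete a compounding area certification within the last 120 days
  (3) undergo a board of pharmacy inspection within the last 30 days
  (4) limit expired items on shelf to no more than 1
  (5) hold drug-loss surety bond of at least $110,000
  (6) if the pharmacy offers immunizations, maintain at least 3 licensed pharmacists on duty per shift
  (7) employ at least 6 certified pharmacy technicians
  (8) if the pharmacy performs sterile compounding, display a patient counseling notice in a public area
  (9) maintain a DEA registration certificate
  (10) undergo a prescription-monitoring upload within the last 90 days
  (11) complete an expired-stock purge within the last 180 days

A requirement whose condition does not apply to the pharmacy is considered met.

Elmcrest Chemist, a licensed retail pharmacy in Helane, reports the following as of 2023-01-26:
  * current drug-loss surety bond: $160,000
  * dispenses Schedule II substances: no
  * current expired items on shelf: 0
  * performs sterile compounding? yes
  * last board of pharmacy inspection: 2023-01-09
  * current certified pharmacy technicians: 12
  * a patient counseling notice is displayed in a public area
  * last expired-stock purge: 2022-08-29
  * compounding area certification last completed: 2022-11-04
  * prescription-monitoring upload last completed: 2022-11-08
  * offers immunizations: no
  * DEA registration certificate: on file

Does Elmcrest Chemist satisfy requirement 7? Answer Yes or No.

Yes

7. certified pharmacy technicians 12 ≥ 6 → met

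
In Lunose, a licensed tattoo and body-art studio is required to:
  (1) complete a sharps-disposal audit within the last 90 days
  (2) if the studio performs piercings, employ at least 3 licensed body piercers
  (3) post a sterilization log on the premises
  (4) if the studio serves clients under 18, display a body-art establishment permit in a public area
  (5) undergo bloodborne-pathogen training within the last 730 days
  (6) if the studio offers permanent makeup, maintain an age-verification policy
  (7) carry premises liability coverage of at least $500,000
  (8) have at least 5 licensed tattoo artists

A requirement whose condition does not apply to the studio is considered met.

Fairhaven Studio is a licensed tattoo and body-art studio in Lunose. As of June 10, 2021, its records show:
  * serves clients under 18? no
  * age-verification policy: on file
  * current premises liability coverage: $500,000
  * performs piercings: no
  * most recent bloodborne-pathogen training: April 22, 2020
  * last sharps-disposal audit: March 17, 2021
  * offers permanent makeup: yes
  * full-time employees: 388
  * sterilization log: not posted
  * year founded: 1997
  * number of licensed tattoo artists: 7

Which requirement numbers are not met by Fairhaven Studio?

3

1. sharps-disposal audit 85 days ago vs limit 90 → met
2. condition 'performs piercings' does not hold → requirement n/a → met
3. sterilization log absent → not met
4. condition 'serves clients under 18' does not hold → requirement n/a → met
5. bloodborne-pathogen training 414 days ago vs limit 730 → met
6. condition 'offers permanent makeup' holds; age-verification policy present → met
7. premises liability coverage $500,000 ≥ $500,000 → met
8. licensed tattoo artists 7 ≥ 5 → met
Not met: 3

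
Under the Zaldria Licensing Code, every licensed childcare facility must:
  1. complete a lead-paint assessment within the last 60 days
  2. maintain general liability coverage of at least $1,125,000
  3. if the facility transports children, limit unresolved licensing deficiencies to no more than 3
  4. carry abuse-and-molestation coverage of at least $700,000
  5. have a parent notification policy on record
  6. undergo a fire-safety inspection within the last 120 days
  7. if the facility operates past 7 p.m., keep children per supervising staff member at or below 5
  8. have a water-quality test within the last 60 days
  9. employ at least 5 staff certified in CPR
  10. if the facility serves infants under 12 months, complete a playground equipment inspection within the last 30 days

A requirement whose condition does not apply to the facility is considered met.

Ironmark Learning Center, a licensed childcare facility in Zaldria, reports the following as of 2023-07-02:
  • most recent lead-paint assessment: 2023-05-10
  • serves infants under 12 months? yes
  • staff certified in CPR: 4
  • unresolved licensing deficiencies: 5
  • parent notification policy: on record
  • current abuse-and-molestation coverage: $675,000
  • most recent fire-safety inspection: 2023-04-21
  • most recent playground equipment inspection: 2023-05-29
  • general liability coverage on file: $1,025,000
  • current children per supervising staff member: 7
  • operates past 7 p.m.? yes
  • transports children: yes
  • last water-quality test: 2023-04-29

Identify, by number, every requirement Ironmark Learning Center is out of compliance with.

2, 3, 4, 7, 8, 9, 10

1. lead-paint assessment 53 days ago vs limit 60 → met
2. general liability coverage $1,025,000 < $1,125,000 → not met
3. condition 'transports children' holds; unresolved licensing deficiencies 5 > 3 → not met
4. abuse-and-molestation coverage $675,000 < $700,000 → not met
5. parent notification policy present → met
6. fire-safety inspection 72 days ago vs limit 120 → met
7. condition 'operates past 7 p.m.' holds; children per supervising staff member 7 > 5 → not met
8. water-quality test 64 days ago vs limit 60 → not met
9. staff certified in CPR 4 < 5 → not met
10. condition 'serves infants under 12 months' holds; playground equipment inspection 34 days ago vs limit 30 → not met
Not met: 2, 3, 4, 7, 8, 9, 10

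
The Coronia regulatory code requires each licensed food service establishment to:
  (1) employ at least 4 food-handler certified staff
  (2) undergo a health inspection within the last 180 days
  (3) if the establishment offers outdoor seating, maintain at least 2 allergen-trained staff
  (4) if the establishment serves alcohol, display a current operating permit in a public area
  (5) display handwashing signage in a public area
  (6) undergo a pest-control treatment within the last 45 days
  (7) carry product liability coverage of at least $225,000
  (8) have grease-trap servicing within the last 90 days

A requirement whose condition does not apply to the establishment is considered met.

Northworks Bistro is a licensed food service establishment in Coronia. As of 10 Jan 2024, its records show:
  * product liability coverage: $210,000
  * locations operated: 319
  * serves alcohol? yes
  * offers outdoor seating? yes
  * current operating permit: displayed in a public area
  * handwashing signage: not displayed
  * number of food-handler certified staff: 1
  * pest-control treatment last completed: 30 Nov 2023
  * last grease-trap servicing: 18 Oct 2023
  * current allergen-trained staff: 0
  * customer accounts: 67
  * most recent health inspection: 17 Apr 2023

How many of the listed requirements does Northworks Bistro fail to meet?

1. food-handler certified staff 1 < 4 → not met
2. health inspection 268 days ago vs limit 180 → not met
3. condition 'offers outdoor seating' holds; allergen-trained staff 0 < 2 → not met
4. condition 'serves alcohol' holds; current operating permit present → met
5. handwashing signage absent → not met
6. pest-control treatment 41 days ago vs limit 45 → met
7. product liability coverage $210,000 < $225,000 → not met
8. grease-trap servicing 84 days ago vs limit 90 → met
Not met: 5 of 8

5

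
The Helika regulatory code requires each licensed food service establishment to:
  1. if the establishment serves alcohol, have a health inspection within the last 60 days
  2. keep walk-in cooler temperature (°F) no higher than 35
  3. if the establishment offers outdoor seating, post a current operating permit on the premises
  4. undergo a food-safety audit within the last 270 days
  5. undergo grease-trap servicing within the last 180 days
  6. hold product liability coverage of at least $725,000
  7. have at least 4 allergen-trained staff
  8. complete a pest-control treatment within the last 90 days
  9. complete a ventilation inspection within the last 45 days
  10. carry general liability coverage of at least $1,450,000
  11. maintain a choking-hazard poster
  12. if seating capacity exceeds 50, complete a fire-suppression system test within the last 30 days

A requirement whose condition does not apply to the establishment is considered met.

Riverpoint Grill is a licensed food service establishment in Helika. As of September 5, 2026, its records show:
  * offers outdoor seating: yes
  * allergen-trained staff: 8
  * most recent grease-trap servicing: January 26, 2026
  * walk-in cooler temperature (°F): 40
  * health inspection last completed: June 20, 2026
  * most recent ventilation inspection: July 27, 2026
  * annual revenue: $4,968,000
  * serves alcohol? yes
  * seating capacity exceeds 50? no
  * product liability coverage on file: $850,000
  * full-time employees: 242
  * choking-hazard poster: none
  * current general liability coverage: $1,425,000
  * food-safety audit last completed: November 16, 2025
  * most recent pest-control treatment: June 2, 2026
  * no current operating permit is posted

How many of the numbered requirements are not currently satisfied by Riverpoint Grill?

1. condition 'serves alcohol' holds; health inspection 77 days ago vs limit 60 → not met
2. walk-in cooler temperature (°F) 40 > 35 → not met
3. condition 'offers outdoor seating' holds; current operating permit absent → not met
4. food-safety audit 293 days ago vs limit 270 → not met
5. grease-trap servicing 222 days ago vs limit 180 → not met
6. product liability coverage $850,000 ≥ $725,000 → met
7. allergen-trained staff 8 ≥ 4 → met
8. pest-control treatment 95 days ago vs limit 90 → not met
9. ventilation inspection 40 days ago vs limit 45 → met
10. general liability coverage $1,425,000 < $1,450,000 → not met
11. choking-hazard poster absent → not met
12. condition 'seating capacity exceeds 50' does not hold → requirement n/a → met
Not met: 8 of 12

8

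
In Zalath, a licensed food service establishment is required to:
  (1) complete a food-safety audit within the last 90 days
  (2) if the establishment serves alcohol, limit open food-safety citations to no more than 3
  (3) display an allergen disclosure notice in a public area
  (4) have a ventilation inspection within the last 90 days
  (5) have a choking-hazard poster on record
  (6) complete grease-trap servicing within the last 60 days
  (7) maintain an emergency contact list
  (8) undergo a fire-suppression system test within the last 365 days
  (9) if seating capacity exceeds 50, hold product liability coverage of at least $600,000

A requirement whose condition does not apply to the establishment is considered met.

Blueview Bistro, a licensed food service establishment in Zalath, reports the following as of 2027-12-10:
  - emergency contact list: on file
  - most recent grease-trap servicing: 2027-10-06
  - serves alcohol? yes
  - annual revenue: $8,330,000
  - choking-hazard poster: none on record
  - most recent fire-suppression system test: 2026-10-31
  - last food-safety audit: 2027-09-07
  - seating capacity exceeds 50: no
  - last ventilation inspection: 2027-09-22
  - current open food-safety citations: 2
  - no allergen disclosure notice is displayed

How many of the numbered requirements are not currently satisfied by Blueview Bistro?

5

1. food-safety audit 94 days ago vs limit 90 → not met
2. condition 'serves alcohol' holds; open food-safety citations 2 ≤ 3 → met
3. allergen disclosure notice absent → not met
4. ventilation inspection 79 days ago vs limit 90 → met
5. choking-hazard poster absent → not met
6. grease-trap servicing 65 days ago vs limit 60 → not met
7. emergency contact list present → met
8. fire-suppression system test 405 days ago vs limit 365 → not met
9. condition 'seating capacity exceeds 50' does not hold → requirement n/a → met
Not met: 5 of 9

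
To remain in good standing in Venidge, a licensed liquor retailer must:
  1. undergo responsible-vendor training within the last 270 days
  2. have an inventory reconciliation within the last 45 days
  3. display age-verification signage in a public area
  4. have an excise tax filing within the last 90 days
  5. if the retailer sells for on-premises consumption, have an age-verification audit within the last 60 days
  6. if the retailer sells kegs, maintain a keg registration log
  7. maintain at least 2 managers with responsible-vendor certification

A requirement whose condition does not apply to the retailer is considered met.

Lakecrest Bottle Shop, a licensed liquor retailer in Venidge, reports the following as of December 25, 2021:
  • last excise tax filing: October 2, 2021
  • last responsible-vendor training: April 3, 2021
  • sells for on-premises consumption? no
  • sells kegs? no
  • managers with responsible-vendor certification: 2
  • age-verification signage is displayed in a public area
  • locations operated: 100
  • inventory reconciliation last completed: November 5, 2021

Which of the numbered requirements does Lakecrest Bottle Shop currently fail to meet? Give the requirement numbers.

2

1. responsible-vendor training 266 days ago vs limit 270 → met
2. inventory reconciliation 50 days ago vs limit 45 → not met
3. age-verification signage present → met
4. excise tax filing 84 days ago vs limit 90 → met
5. condition 'sells for on-premises consumption' does not hold → requirement n/a → met
6. condition 'sells kegs' does not hold → requirement n/a → met
7. managers with responsible-vendor certification 2 ≥ 2 → met
Not met: 2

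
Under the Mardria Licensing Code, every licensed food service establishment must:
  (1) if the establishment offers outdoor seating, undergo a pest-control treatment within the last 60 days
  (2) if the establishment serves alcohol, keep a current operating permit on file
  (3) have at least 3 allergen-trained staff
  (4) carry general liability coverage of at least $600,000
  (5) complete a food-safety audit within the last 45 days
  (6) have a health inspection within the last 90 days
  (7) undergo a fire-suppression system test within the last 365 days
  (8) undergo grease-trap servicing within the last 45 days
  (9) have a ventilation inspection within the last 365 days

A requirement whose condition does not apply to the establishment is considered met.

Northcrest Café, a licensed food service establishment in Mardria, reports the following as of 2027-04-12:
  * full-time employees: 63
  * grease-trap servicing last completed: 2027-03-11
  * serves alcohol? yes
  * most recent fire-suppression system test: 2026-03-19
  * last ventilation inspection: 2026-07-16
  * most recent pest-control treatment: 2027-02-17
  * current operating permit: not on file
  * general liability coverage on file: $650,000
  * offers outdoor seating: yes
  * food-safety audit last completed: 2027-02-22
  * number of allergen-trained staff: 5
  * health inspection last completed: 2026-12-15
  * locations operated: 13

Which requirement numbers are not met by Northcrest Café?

1. condition 'offers outdoor seating' holds; pest-control treatment 54 days ago vs limit 60 → met
2. condition 'serves alcohol' holds; current operating permit absent → not met
3. allergen-trained staff 5 ≥ 3 → met
4. general liability coverage $650,000 ≥ $600,000 → met
5. food-safety audit 49 days ago vs limit 45 → not met
6. health inspection 118 days ago vs limit 90 → not met
7. fire-suppression system test 389 days ago vs limit 365 → not met
8. grease-trap servicing 32 days ago vs limit 45 → met
9. ventilation inspection 270 days ago vs limit 365 → met
Not met: 2, 5, 6, 7

2, 5, 6, 7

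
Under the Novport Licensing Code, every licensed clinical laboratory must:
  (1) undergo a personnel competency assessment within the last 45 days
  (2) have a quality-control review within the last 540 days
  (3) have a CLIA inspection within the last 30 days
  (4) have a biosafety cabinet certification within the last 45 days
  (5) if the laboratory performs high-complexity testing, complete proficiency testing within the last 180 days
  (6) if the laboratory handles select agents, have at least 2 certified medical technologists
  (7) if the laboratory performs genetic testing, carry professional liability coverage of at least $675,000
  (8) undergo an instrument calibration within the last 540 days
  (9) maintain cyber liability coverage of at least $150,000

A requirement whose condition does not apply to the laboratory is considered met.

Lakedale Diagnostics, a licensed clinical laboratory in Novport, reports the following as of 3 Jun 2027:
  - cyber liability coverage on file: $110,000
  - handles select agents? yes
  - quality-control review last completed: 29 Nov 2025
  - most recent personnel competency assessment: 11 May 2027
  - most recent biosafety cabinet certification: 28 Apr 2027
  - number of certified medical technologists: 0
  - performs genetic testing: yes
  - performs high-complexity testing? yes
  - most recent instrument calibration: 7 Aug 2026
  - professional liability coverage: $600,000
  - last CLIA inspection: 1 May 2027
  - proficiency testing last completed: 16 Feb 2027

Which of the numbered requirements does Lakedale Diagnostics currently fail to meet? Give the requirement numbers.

1. personnel competency assessment 23 days ago vs limit 45 → met
2. quality-control review 551 days ago vs limit 540 → not met
3. CLIA inspection 33 days ago vs limit 30 → not met
4. biosafety cabinet certification 36 days ago vs limit 45 → met
5. condition 'performs high-complexity testing' holds; proficiency testing 107 days ago vs limit 180 → met
6. condition 'handles select agents' holds; certified medical technologists 0 < 2 → not met
7. condition 'performs genetic testing' holds; professional liability coverage $600,000 < $675,000 → not met
8. instrument calibration 300 days ago vs limit 540 → met
9. cyber liability coverage $110,000 < $150,000 → not met
Not met: 2, 3, 6, 7, 9

2, 3, 6, 7, 9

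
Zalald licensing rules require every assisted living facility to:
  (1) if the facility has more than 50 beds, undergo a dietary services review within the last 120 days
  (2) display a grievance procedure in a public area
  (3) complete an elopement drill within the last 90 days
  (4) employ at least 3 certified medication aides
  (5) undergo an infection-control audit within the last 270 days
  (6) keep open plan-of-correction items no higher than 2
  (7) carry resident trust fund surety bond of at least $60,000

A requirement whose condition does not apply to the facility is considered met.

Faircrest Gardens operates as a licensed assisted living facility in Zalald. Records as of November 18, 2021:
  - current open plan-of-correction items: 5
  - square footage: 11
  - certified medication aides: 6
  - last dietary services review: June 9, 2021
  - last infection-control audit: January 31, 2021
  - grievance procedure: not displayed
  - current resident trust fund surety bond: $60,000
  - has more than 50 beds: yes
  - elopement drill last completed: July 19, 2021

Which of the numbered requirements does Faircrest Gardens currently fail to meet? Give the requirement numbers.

1. condition 'has more than 50 beds' holds; dietary services review 162 days ago vs limit 120 → not met
2. grievance procedure absent → not met
3. elopement drill 122 days ago vs limit 90 → not met
4. certified medication aides 6 ≥ 3 → met
5. infection-control audit 291 days ago vs limit 270 → not met
6. open plan-of-correction items 5 > 2 → not met
7. resident trust fund surety bond $60,000 ≥ $60,000 → met
Not met: 1, 2, 3, 5, 6

1, 2, 3, 5, 6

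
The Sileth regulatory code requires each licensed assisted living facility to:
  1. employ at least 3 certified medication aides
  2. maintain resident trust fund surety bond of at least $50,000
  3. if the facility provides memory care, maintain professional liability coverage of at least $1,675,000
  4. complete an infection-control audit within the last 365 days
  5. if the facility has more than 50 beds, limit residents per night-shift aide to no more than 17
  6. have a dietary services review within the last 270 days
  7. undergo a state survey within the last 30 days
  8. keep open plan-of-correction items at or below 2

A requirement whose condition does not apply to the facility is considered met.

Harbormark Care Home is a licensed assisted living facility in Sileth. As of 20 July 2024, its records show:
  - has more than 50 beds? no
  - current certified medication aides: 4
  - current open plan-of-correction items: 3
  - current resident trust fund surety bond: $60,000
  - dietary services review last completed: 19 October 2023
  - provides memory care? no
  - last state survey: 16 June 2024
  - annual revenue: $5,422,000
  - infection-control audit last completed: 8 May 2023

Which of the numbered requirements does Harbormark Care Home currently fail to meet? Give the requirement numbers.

4, 6, 7, 8

1. certified medication aides 4 ≥ 3 → met
2. resident trust fund surety bond $60,000 ≥ $50,000 → met
3. condition 'provides memory care' does not hold → requirement n/a → met
4. infection-control audit 439 days ago vs limit 365 → not met
5. condition 'has more than 50 beds' does not hold → requirement n/a → met
6. dietary services review 275 days ago vs limit 270 → not met
7. state survey 34 days ago vs limit 30 → not met
8. open plan-of-correction items 3 > 2 → not met
Not met: 4, 6, 7, 8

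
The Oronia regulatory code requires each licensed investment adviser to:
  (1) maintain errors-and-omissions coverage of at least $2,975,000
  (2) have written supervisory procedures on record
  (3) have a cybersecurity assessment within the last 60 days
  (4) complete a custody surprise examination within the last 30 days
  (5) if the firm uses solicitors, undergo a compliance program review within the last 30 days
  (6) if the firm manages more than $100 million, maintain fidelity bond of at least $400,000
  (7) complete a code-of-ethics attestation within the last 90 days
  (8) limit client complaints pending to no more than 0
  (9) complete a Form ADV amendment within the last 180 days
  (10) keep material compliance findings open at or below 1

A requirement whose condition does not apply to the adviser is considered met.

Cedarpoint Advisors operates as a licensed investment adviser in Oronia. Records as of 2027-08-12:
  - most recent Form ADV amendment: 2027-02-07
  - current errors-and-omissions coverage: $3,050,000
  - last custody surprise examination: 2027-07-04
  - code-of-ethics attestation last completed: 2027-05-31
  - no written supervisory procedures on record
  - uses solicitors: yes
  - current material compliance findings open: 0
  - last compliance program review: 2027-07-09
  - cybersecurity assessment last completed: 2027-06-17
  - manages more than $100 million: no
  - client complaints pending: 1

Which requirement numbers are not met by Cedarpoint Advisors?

1. errors-and-omissions coverage $3,050,000 ≥ $2,975,000 → met
2. written supervisory procedures absent → not met
3. cybersecurity assessment 56 days ago vs limit 60 → met
4. custody surprise examination 39 days ago vs limit 30 → not met
5. condition 'uses solicitors' holds; compliance program review 34 days ago vs limit 30 → not met
6. condition 'manages more than $100 million' does not hold → requirement n/a → met
7. code-of-ethics attestation 73 days ago vs limit 90 → met
8. client complaints pending 1 > 0 → not met
9. Form ADV amendment 186 days ago vs limit 180 → not met
10. material compliance findings open 0 ≤ 1 → met
Not met: 2, 4, 5, 8, 9

2, 4, 5, 8, 9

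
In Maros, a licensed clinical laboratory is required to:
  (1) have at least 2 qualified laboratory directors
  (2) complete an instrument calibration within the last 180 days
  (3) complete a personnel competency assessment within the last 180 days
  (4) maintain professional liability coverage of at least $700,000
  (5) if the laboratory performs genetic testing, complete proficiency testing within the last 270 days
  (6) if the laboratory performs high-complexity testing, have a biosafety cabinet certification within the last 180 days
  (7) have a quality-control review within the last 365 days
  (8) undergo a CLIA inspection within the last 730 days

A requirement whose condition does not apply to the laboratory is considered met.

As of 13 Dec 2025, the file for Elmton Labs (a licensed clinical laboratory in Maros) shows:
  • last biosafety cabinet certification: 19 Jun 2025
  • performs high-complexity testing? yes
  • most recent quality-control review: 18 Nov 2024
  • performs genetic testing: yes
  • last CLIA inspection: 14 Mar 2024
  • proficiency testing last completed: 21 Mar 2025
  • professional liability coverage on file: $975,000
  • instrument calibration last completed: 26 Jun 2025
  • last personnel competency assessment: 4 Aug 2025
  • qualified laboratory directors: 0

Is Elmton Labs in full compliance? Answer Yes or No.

1. qualified laboratory directors 0 < 2 → not met
2. instrument calibration 170 days ago vs limit 180 → met
3. personnel competency assessment 131 days ago vs limit 180 → met
4. professional liability coverage $975,000 ≥ $700,000 → met
5. condition 'performs genetic testing' holds; proficiency testing 267 days ago vs limit 270 → met
6. condition 'performs high-complexity testing' holds; biosafety cabinet certification 177 days ago vs limit 180 → met
7. quality-control review 390 days ago vs limit 365 → not met
8. CLIA inspection 639 days ago vs limit 730 → met
Not met: 1, 7

No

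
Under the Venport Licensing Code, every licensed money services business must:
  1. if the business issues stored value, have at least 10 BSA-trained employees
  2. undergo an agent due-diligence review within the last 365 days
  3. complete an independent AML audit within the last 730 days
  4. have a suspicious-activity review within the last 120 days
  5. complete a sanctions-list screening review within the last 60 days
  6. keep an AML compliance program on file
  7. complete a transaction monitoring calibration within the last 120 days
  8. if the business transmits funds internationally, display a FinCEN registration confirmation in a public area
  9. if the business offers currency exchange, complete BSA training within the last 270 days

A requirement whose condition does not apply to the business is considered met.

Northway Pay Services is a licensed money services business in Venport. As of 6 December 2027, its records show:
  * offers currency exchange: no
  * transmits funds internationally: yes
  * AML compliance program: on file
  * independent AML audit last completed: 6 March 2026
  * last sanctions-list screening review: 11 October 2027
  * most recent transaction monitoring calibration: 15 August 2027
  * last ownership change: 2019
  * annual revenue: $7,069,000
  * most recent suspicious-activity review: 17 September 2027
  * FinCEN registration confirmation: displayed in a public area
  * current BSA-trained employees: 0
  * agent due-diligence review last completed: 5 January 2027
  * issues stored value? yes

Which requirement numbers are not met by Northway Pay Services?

1. condition 'issues stored value' holds; BSA-trained employees 0 < 10 → not met
2. agent due-diligence review 335 days ago vs limit 365 → met
3. independent AML audit 640 days ago vs limit 730 → met
4. suspicious-activity review 80 days ago vs limit 120 → met
5. sanctions-list screening review 56 days ago vs limit 60 → met
6. AML compliance program present → met
7. transaction monitoring calibration 113 days ago vs limit 120 → met
8. condition 'transmits funds internationally' holds; FinCEN registration confirmation present → met
9. condition 'offers currency exchange' does not hold → requirement n/a → met
Not met: 1

1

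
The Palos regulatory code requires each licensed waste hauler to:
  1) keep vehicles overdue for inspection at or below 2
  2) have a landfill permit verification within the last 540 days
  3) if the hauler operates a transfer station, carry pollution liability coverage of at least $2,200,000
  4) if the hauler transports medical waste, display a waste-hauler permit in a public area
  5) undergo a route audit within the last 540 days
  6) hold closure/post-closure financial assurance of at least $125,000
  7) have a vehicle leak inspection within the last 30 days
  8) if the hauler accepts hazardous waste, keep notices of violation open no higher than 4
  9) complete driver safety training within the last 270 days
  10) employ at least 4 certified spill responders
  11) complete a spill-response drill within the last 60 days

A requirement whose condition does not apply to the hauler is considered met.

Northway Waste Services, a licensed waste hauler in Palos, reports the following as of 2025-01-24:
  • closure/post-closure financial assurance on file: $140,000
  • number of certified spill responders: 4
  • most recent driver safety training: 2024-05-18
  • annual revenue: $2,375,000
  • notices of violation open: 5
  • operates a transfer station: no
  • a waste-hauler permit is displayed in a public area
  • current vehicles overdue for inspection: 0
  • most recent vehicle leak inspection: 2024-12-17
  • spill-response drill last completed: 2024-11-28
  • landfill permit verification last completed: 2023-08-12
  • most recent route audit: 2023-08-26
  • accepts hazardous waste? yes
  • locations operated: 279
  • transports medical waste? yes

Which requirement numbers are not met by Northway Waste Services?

7, 8

1. vehicles overdue for inspection 0 ≤ 2 → met
2. landfill permit verification 531 days ago vs limit 540 → met
3. condition 'operates a transfer station' does not hold → requirement n/a → met
4. condition 'transports medical waste' holds; waste-hauler permit present → met
5. route audit 517 days ago vs limit 540 → met
6. closure/post-closure financial assurance $140,000 ≥ $125,000 → met
7. vehicle leak inspection 38 days ago vs limit 30 → not met
8. condition 'accepts hazardous waste' holds; notices of violation open 5 > 4 → not met
9. driver safety training 251 days ago vs limit 270 → met
10. certified spill responders 4 ≥ 4 → met
11. spill-response drill 57 days ago vs limit 60 → met
Not met: 7, 8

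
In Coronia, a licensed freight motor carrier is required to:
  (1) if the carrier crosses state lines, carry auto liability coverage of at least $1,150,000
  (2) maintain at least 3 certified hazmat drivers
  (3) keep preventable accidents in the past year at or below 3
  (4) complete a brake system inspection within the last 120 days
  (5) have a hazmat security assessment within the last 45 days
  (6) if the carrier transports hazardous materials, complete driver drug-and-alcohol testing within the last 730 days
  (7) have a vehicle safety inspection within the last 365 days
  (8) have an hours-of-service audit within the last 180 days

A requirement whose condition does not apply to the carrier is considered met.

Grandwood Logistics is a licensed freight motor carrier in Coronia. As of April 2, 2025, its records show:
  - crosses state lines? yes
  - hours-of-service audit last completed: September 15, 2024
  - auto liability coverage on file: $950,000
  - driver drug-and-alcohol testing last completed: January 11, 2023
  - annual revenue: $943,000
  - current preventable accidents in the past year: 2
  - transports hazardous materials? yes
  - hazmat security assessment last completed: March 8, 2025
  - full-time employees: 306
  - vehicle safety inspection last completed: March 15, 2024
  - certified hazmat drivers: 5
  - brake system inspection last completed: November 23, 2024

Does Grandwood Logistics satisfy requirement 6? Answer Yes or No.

No

6. condition 'transports hazardous materials' holds; driver drug-and-alcohol testing 812 days ago vs limit 730 → not met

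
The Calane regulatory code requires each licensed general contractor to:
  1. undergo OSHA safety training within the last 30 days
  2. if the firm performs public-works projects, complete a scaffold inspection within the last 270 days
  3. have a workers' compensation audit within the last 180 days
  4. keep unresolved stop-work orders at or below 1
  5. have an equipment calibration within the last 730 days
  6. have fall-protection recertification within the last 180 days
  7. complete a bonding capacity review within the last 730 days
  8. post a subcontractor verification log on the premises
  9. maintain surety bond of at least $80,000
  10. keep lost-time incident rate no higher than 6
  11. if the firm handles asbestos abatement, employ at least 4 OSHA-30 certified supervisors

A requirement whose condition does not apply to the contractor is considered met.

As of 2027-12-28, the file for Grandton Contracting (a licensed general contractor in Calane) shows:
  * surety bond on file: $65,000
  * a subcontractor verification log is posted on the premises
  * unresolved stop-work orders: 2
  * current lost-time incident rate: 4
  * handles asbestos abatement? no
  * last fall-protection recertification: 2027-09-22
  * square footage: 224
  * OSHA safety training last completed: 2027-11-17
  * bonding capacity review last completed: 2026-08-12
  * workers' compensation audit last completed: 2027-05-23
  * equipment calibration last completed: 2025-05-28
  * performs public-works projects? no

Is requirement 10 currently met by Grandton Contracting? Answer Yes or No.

Yes

10. lost-time incident rate 4 ≤ 6 → met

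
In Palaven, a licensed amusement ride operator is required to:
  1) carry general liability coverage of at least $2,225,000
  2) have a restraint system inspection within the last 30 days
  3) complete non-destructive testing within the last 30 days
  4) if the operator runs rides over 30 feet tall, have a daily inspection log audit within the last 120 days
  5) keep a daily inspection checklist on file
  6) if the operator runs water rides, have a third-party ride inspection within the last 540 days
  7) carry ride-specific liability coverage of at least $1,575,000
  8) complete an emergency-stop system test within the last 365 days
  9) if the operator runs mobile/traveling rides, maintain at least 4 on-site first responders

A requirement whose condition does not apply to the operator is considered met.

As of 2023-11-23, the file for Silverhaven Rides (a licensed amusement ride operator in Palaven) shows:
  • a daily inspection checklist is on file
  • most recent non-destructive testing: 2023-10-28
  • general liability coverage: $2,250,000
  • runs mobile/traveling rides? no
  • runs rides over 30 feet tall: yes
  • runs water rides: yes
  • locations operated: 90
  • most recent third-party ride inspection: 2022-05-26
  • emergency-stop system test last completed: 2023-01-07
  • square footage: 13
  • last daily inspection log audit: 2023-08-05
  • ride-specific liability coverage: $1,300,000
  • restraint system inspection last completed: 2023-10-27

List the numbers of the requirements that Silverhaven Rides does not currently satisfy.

6, 7

1. general liability coverage $2,250,000 ≥ $2,225,000 → met
2. restraint system inspection 27 days ago vs limit 30 → met
3. non-destructive testing 26 days ago vs limit 30 → met
4. condition 'runs rides over 30 feet tall' holds; daily inspection log audit 110 days ago vs limit 120 → met
5. daily inspection checklist present → met
6. condition 'runs water rides' holds; third-party ride inspection 546 days ago vs limit 540 → not met
7. ride-specific liability coverage $1,300,000 < $1,575,000 → not met
8. emergency-stop system test 320 days ago vs limit 365 → met
9. condition 'runs mobile/traveling rides' does not hold → requirement n/a → met
Not met: 6, 7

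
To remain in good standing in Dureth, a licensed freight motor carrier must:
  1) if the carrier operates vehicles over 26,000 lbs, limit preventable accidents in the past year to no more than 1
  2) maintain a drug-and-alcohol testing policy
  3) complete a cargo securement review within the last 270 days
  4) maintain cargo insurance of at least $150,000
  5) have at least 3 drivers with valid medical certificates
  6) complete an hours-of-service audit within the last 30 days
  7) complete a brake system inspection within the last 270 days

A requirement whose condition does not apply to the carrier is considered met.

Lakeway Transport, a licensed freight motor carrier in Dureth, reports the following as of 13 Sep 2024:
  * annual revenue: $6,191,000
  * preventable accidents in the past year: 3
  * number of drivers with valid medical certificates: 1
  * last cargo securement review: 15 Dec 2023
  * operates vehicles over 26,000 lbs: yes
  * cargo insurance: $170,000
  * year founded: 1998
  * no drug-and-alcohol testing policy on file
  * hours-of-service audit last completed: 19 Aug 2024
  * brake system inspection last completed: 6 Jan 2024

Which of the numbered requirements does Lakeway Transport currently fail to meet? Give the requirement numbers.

1, 2, 3, 5

1. condition 'operates vehicles over 26,000 lbs' holds; preventable accidents in the past year 3 > 1 → not met
2. drug-and-alcohol testing policy absent → not met
3. cargo securement review 273 days ago vs limit 270 → not met
4. cargo insurance $170,000 ≥ $150,000 → met
5. drivers with valid medical certificates 1 < 3 → not met
6. hours-of-service audit 25 days ago vs limit 30 → met
7. brake system inspection 251 days ago vs limit 270 → met
Not met: 1, 2, 3, 5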